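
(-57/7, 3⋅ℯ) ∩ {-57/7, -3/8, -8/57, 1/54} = {-3/8, -8/57, 1/54}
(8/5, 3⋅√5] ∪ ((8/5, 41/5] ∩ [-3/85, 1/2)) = (8/5, 3⋅√5]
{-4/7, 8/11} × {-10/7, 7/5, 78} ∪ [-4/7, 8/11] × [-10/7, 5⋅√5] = ({-4/7, 8/11} × {-10/7, 7/5, 78}) ∪ ([-4/7, 8/11] × [-10/7, 5⋅√5])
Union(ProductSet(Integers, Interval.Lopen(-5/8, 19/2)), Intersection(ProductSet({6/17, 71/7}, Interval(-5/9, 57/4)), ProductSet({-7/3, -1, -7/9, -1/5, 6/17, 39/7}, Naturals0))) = Union(ProductSet({6/17}, Range(0, 15, 1)), ProductSet(Integers, Interval.Lopen(-5/8, 19/2)))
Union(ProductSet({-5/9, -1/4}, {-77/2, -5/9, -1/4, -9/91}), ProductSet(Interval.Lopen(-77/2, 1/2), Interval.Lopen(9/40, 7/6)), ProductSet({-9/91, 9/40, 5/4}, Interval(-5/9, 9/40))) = Union(ProductSet({-5/9, -1/4}, {-77/2, -5/9, -1/4, -9/91}), ProductSet({-9/91, 9/40, 5/4}, Interval(-5/9, 9/40)), ProductSet(Interval.Lopen(-77/2, 1/2), Interval.Lopen(9/40, 7/6)))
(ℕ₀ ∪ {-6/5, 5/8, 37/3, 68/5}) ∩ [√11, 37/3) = {4, 5, …, 12}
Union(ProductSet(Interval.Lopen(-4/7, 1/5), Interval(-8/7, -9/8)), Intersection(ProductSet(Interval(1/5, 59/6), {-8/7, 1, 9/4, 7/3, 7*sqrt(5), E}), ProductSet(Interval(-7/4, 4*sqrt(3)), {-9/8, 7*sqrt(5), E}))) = Union(ProductSet(Interval.Lopen(-4/7, 1/5), Interval(-8/7, -9/8)), ProductSet(Interval(1/5, 4*sqrt(3)), {7*sqrt(5), E}))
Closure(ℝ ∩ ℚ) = ℝ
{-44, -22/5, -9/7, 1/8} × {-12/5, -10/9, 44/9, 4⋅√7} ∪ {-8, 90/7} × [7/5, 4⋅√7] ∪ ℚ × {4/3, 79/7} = (ℚ × {4/3, 79/7}) ∪ ({-8, 90/7} × [7/5, 4⋅√7]) ∪ ({-44, -22/5, -9/7, 1/8} × {-12/5, -10/9, 44/9, 4⋅√7})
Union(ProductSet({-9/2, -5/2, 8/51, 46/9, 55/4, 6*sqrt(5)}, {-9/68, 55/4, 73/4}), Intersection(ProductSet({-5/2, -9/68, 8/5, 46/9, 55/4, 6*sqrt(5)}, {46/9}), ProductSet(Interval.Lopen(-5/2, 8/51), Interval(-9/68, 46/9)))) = Union(ProductSet({-9/68}, {46/9}), ProductSet({-9/2, -5/2, 8/51, 46/9, 55/4, 6*sqrt(5)}, {-9/68, 55/4, 73/4}))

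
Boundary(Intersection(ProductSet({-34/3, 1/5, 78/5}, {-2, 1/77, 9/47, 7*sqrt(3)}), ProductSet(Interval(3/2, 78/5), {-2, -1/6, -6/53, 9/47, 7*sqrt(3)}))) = ProductSet({78/5}, {-2, 9/47, 7*sqrt(3)})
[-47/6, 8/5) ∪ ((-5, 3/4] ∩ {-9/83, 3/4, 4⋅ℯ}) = [-47/6, 8/5)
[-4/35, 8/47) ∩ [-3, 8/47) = [-4/35, 8/47)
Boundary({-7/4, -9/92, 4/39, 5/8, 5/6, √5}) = {-7/4, -9/92, 4/39, 5/8, 5/6, √5}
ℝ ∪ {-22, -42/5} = ℝ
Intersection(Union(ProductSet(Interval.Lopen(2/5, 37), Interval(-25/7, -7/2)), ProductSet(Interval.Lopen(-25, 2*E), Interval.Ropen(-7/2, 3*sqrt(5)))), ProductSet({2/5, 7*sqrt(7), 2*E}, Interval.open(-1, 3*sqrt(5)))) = ProductSet({2/5, 2*E}, Interval.open(-1, 3*sqrt(5)))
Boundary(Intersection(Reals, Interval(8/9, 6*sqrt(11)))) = {8/9, 6*sqrt(11)}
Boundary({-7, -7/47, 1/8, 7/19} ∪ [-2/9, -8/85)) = {-7, -2/9, -8/85, 1/8, 7/19}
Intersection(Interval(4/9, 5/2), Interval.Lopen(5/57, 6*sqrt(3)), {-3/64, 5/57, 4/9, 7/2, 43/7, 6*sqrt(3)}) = {4/9}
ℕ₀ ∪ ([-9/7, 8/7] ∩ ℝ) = [-9/7, 8/7] ∪ ℕ₀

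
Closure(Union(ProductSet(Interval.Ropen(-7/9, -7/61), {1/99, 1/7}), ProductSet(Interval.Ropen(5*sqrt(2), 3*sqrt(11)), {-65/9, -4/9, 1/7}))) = Union(ProductSet(Interval(-7/9, -7/61), {1/99, 1/7}), ProductSet(Interval(5*sqrt(2), 3*sqrt(11)), {-65/9, -4/9, 1/7}))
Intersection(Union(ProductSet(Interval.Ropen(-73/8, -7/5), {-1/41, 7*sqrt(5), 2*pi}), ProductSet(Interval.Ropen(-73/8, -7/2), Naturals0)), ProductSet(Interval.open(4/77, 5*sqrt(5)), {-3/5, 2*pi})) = EmptySet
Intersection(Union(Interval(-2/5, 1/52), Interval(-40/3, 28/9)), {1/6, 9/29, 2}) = {1/6, 9/29, 2}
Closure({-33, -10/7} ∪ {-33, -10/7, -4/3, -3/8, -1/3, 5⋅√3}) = {-33, -10/7, -4/3, -3/8, -1/3, 5⋅√3}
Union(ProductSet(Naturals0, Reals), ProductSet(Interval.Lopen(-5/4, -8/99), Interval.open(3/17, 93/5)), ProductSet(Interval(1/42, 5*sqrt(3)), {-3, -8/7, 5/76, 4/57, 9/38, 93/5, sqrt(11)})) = Union(ProductSet(Interval.Lopen(-5/4, -8/99), Interval.open(3/17, 93/5)), ProductSet(Interval(1/42, 5*sqrt(3)), {-3, -8/7, 5/76, 4/57, 9/38, 93/5, sqrt(11)}), ProductSet(Naturals0, Reals))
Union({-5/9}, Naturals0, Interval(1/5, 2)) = Union({-5/9}, Interval(1/5, 2), Naturals0)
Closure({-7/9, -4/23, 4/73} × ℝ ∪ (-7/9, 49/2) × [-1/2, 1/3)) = ({-7/9, -4/23, 4/73} × ℝ) ∪ ({-7/9, 49/2} × [-1/2, 1/3]) ∪ ([-7/9, 49/2] × {-1/2, 1/3}) ∪ ((-7/9, 49/2) × [-1/2, 1/3))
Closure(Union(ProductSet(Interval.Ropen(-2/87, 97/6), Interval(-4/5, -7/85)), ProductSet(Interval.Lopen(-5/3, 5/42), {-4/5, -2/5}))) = Union(ProductSet(Interval(-5/3, 5/42), {-4/5, -2/5}), ProductSet(Interval(-2/87, 97/6), Interval(-4/5, -7/85)))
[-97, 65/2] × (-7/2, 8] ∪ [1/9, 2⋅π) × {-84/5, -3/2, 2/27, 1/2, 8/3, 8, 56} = ([-97, 65/2] × (-7/2, 8]) ∪ ([1/9, 2⋅π) × {-84/5, -3/2, 2/27, 1/2, 8/3, 8, 56})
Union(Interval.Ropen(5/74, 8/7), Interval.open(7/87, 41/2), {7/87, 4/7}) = Interval.Ropen(5/74, 41/2)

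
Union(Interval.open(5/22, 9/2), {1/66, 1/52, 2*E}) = Union({1/66, 1/52, 2*E}, Interval.open(5/22, 9/2))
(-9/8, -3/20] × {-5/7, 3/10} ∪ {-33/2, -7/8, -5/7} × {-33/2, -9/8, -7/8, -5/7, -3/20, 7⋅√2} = ((-9/8, -3/20] × {-5/7, 3/10}) ∪ ({-33/2, -7/8, -5/7} × {-33/2, -9/8, -7/8, -5/7, -3/20, 7⋅√2})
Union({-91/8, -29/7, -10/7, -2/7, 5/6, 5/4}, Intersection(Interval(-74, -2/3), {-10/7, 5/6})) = {-91/8, -29/7, -10/7, -2/7, 5/6, 5/4}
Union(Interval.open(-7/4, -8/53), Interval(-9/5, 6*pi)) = Interval(-9/5, 6*pi)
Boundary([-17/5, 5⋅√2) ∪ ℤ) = {-17/5, 5⋅√2} ∪ (ℤ \ (-17/5, 5⋅√2))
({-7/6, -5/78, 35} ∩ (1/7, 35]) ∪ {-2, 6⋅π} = {-2, 35, 6⋅π}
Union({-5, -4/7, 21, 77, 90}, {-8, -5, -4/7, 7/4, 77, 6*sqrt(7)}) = {-8, -5, -4/7, 7/4, 21, 77, 90, 6*sqrt(7)}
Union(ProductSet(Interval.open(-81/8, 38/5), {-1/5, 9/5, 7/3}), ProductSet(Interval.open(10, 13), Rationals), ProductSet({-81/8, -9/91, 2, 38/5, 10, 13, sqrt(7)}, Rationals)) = Union(ProductSet(Interval.open(-81/8, 38/5), {-1/5, 9/5, 7/3}), ProductSet(Union({-81/8, -9/91, 2, 38/5, sqrt(7)}, Interval(10, 13)), Rationals))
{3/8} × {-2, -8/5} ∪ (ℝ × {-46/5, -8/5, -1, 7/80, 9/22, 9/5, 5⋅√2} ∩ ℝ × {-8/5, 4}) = (ℝ × {-8/5}) ∪ ({3/8} × {-2, -8/5})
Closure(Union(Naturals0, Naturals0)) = Naturals0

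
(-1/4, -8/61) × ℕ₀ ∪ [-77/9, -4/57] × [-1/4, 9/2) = ((-1/4, -8/61) × ℕ₀) ∪ ([-77/9, -4/57] × [-1/4, 9/2))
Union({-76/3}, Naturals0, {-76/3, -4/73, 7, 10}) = Union({-76/3, -4/73}, Naturals0)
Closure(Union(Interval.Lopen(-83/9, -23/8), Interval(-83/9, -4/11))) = Interval(-83/9, -4/11)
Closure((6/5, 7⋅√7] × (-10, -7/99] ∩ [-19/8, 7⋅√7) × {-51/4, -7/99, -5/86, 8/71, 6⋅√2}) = [6/5, 7⋅√7] × {-7/99}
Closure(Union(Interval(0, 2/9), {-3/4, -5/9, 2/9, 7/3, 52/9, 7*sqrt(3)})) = Union({-3/4, -5/9, 7/3, 52/9, 7*sqrt(3)}, Interval(0, 2/9))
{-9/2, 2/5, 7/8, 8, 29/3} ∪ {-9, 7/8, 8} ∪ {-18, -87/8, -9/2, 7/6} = {-18, -87/8, -9, -9/2, 2/5, 7/8, 7/6, 8, 29/3}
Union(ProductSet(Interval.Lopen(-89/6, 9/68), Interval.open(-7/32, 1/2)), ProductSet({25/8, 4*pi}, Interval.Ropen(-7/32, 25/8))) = Union(ProductSet({25/8, 4*pi}, Interval.Ropen(-7/32, 25/8)), ProductSet(Interval.Lopen(-89/6, 9/68), Interval.open(-7/32, 1/2)))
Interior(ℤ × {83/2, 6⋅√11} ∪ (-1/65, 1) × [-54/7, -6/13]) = (-1/65, 1) × (-54/7, -6/13)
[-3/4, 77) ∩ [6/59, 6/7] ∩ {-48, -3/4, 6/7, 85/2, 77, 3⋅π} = {6/7}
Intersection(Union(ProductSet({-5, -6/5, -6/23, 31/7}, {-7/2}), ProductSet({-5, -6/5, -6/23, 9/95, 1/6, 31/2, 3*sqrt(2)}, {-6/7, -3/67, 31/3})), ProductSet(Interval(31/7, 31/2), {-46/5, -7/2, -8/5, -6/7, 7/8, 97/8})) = Union(ProductSet({31/7}, {-7/2}), ProductSet({31/2}, {-6/7}))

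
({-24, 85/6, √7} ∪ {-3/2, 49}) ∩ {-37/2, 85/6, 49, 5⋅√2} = {85/6, 49}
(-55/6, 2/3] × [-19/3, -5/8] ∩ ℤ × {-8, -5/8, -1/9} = {-9, -8, …, 0} × {-5/8}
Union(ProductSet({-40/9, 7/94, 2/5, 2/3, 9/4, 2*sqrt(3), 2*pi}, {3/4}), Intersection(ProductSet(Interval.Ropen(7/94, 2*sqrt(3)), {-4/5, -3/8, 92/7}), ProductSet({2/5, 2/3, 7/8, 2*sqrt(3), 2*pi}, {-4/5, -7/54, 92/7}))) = Union(ProductSet({2/5, 2/3, 7/8}, {-4/5, 92/7}), ProductSet({-40/9, 7/94, 2/5, 2/3, 9/4, 2*sqrt(3), 2*pi}, {3/4}))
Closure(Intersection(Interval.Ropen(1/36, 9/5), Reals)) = Interval(1/36, 9/5)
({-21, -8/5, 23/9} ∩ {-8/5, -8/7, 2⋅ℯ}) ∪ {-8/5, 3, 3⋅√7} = {-8/5, 3, 3⋅√7}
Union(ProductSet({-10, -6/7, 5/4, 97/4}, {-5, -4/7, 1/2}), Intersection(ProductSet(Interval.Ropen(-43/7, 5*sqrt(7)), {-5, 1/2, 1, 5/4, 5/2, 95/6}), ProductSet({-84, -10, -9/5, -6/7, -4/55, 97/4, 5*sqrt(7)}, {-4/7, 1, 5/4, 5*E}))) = Union(ProductSet({-9/5, -6/7, -4/55}, {1, 5/4}), ProductSet({-10, -6/7, 5/4, 97/4}, {-5, -4/7, 1/2}))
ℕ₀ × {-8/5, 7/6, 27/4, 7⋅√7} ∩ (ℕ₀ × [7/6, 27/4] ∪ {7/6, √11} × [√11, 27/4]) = ℕ₀ × {7/6, 27/4}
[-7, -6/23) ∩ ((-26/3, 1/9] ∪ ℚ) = [-7, -6/23) ∪ (ℚ ∩ [-7, -6/23))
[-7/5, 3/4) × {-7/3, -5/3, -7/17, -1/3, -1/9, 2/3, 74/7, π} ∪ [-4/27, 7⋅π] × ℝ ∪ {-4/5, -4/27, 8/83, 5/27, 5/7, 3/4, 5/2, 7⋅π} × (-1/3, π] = ([-4/27, 7⋅π] × ℝ) ∪ ([-7/5, 3/4) × {-7/3, -5/3, -7/17, -1/3, -1/9, 2/3, 74/7, π}) ∪ ({-4/5, -4/27, 8/83, 5/27, 5/7, 3/4, 5/2, 7⋅π} × (-1/3, π])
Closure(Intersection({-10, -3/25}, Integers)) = {-10}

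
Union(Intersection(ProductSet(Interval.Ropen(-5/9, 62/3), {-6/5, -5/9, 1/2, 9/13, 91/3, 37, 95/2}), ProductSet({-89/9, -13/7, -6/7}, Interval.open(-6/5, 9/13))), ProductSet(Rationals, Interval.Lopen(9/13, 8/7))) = ProductSet(Rationals, Interval.Lopen(9/13, 8/7))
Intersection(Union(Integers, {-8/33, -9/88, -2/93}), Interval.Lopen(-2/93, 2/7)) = Range(0, 1, 1)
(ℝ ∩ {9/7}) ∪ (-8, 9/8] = (-8, 9/8] ∪ {9/7}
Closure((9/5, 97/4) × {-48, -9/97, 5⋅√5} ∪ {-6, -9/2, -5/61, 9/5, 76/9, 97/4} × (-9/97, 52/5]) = ({-6, -9/2, -5/61, 9/5, 76/9, 97/4} × [-9/97, 52/5]) ∪ ([9/5, 97/4] × {-48, -9/97, 5⋅√5})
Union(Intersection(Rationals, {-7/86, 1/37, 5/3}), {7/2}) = {-7/86, 1/37, 5/3, 7/2}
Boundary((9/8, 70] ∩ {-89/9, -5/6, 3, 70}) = {3, 70}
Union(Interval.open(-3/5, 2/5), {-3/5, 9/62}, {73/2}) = Union({73/2}, Interval.Ropen(-3/5, 2/5))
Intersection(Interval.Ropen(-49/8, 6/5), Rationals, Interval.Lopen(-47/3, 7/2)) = Intersection(Interval.Ropen(-49/8, 6/5), Rationals)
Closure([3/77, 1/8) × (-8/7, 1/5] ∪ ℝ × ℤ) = ((-∞, ∞) × ℤ) ∪ ({3/77, 1/8} × [-8/7, 1/5]) ∪ ([3/77, 1/8] × {-8/7, 1/5}) ∪ ([3/77, 1/8) × (-8/7, 1/5])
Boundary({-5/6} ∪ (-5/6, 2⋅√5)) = {-5/6, 2⋅√5}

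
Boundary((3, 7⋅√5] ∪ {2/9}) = {2/9, 3, 7⋅√5}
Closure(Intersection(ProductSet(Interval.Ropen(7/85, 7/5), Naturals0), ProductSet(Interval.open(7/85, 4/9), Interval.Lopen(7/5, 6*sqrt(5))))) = ProductSet(Interval(7/85, 4/9), Range(2, 14, 1))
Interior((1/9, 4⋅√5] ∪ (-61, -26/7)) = (-61, -26/7) ∪ (1/9, 4⋅√5)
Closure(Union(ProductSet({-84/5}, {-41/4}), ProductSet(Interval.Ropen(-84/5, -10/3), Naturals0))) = Union(ProductSet({-84/5}, {-41/4}), ProductSet(Interval(-84/5, -10/3), Naturals0))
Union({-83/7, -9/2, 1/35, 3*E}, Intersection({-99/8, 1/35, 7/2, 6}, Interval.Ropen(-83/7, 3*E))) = {-83/7, -9/2, 1/35, 7/2, 6, 3*E}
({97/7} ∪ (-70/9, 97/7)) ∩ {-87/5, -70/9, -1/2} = {-1/2}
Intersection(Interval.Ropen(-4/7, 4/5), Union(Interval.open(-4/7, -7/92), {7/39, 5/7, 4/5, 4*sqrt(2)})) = Union({7/39, 5/7}, Interval.open(-4/7, -7/92))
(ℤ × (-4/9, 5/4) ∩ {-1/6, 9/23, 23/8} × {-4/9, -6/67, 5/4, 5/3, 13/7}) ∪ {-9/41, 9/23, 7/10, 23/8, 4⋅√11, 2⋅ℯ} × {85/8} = {-9/41, 9/23, 7/10, 23/8, 4⋅√11, 2⋅ℯ} × {85/8}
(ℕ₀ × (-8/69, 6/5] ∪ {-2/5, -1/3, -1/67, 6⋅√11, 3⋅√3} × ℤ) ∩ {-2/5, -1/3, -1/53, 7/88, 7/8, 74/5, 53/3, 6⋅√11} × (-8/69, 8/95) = {-2/5, -1/3, 6⋅√11} × {0}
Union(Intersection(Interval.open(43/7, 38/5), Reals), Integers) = Union(Integers, Interval.open(43/7, 38/5))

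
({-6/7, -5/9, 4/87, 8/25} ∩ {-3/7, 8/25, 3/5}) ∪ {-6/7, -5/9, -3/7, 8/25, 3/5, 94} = {-6/7, -5/9, -3/7, 8/25, 3/5, 94}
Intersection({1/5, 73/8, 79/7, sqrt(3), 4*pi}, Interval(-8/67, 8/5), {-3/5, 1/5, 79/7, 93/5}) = {1/5}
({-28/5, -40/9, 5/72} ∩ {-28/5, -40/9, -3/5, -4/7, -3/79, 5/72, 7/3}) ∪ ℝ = ℝ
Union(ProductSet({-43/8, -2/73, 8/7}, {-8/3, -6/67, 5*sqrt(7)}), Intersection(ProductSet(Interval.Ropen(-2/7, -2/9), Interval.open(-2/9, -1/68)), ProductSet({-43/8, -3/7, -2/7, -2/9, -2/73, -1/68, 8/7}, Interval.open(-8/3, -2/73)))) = Union(ProductSet({-2/7}, Interval.open(-2/9, -2/73)), ProductSet({-43/8, -2/73, 8/7}, {-8/3, -6/67, 5*sqrt(7)}))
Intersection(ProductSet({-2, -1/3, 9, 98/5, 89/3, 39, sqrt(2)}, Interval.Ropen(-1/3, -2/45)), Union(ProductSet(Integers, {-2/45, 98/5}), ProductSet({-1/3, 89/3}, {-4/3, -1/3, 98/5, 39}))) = ProductSet({-1/3, 89/3}, {-1/3})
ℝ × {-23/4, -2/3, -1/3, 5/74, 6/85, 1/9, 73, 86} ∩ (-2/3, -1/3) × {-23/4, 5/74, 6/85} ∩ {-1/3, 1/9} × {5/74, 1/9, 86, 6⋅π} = ∅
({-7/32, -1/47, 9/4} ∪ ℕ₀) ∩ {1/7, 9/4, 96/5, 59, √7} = {9/4, 59}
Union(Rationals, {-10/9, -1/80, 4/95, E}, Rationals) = Union({E}, Rationals)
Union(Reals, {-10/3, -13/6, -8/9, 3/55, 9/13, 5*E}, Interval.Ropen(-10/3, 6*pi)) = Interval(-oo, oo)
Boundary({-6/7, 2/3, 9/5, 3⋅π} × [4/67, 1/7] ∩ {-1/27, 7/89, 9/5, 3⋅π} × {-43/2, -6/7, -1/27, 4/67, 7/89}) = {9/5, 3⋅π} × {4/67, 7/89}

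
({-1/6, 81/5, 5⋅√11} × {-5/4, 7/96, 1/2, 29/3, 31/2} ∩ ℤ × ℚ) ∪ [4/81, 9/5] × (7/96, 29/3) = [4/81, 9/5] × (7/96, 29/3)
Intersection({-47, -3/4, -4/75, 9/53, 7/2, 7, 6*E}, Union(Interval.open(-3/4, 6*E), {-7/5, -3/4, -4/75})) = {-3/4, -4/75, 9/53, 7/2, 7}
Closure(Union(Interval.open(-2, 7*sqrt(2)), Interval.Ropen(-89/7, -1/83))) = Interval(-89/7, 7*sqrt(2))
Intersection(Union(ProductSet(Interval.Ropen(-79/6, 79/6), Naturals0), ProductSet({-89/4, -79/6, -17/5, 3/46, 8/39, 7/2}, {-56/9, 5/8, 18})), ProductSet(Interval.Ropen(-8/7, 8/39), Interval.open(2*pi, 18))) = ProductSet(Interval.Ropen(-8/7, 8/39), Range(7, 18, 1))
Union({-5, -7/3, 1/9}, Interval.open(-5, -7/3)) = Union({1/9}, Interval(-5, -7/3))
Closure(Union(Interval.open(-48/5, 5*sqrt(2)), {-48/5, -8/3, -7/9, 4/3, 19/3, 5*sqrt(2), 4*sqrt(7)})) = Union({4*sqrt(7)}, Interval(-48/5, 5*sqrt(2)))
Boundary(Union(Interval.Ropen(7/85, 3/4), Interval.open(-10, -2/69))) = {-10, -2/69, 7/85, 3/4}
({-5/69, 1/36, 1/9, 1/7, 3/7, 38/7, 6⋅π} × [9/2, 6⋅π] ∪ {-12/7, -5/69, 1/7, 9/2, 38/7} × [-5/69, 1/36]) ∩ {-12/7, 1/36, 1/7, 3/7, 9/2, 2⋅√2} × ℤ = ({-12/7, 1/7, 9/2} × {0}) ∪ ({1/36, 1/7, 3/7} × {5, 6, …, 18})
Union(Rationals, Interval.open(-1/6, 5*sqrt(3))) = Union(Interval.Ropen(-1/6, 5*sqrt(3)), Rationals)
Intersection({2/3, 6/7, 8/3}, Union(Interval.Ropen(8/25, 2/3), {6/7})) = {6/7}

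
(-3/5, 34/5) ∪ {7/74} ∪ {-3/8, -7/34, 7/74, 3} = (-3/5, 34/5)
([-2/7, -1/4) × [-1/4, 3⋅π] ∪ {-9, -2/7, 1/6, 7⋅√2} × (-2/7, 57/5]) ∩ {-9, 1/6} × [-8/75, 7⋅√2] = {-9, 1/6} × [-8/75, 7⋅√2]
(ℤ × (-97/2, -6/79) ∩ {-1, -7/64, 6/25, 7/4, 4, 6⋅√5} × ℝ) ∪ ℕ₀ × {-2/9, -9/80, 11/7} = (ℕ₀ × {-2/9, -9/80, 11/7}) ∪ ({-1, 4} × (-97/2, -6/79))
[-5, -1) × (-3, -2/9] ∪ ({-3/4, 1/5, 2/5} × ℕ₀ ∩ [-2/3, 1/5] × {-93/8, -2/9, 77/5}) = [-5, -1) × (-3, -2/9]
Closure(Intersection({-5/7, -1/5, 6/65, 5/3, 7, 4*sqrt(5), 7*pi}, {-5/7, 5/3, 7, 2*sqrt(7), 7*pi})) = {-5/7, 5/3, 7, 7*pi}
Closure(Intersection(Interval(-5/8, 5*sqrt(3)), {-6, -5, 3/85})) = {3/85}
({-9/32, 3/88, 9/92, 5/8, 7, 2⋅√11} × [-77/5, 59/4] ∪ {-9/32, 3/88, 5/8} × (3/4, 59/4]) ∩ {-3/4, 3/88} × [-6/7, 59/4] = {3/88} × [-6/7, 59/4]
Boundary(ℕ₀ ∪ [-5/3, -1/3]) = {-5/3, -1/3} ∪ (ℕ₀ \ (-5/3, -1/3))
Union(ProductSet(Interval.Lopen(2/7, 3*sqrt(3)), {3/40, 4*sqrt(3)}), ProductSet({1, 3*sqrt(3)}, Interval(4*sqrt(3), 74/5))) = Union(ProductSet({1, 3*sqrt(3)}, Interval(4*sqrt(3), 74/5)), ProductSet(Interval.Lopen(2/7, 3*sqrt(3)), {3/40, 4*sqrt(3)}))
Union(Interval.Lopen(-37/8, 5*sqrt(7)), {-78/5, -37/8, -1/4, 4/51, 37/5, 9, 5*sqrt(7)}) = Union({-78/5}, Interval(-37/8, 5*sqrt(7)))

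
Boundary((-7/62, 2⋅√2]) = {-7/62, 2⋅√2}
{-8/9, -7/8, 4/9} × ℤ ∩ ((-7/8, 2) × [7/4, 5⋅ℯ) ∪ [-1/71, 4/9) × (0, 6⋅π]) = {4/9} × {2, 3, …, 13}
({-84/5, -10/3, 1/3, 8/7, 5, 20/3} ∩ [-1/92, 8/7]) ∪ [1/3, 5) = [1/3, 5)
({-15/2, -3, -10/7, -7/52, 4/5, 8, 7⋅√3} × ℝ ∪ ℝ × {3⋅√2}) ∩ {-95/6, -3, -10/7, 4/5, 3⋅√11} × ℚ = {-3, -10/7, 4/5} × ℚ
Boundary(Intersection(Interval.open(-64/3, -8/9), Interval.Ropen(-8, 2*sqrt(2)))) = {-8, -8/9}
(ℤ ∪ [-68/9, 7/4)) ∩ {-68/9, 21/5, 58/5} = {-68/9}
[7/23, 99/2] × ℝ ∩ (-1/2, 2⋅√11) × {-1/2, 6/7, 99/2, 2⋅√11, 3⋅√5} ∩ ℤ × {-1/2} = {1, 2, …, 6} × {-1/2}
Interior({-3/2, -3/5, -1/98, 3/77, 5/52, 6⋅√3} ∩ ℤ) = ∅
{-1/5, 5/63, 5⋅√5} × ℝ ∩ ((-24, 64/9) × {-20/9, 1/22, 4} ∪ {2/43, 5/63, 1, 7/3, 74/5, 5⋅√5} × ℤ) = ({-1/5, 5/63} × {-20/9, 1/22, 4}) ∪ ({5/63, 5⋅√5} × ℤ)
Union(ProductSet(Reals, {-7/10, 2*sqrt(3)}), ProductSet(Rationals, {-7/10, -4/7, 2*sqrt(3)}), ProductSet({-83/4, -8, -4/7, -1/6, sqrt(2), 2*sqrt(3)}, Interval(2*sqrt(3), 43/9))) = Union(ProductSet({-83/4, -8, -4/7, -1/6, sqrt(2), 2*sqrt(3)}, Interval(2*sqrt(3), 43/9)), ProductSet(Rationals, {-7/10, -4/7, 2*sqrt(3)}), ProductSet(Reals, {-7/10, 2*sqrt(3)}))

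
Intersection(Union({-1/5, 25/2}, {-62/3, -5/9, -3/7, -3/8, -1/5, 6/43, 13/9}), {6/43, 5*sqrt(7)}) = {6/43}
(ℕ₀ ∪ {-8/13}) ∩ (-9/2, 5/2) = {-8/13} ∪ {0, 1, 2}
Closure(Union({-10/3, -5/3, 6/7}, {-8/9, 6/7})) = {-10/3, -5/3, -8/9, 6/7}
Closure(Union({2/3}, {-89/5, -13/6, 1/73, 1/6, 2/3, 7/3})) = {-89/5, -13/6, 1/73, 1/6, 2/3, 7/3}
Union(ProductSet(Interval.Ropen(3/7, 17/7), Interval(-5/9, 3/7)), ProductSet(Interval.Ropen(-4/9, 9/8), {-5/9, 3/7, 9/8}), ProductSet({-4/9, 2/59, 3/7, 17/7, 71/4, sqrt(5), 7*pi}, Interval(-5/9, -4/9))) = Union(ProductSet({-4/9, 2/59, 3/7, 17/7, 71/4, sqrt(5), 7*pi}, Interval(-5/9, -4/9)), ProductSet(Interval.Ropen(-4/9, 9/8), {-5/9, 3/7, 9/8}), ProductSet(Interval.Ropen(3/7, 17/7), Interval(-5/9, 3/7)))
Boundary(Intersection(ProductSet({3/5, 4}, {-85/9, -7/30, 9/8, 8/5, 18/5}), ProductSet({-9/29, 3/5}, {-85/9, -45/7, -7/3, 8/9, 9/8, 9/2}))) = ProductSet({3/5}, {-85/9, 9/8})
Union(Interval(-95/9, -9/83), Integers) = Union(Integers, Interval(-95/9, -9/83))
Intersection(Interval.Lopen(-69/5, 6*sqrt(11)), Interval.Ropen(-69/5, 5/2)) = Interval.open(-69/5, 5/2)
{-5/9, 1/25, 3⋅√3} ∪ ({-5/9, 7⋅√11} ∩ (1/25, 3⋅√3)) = {-5/9, 1/25, 3⋅√3}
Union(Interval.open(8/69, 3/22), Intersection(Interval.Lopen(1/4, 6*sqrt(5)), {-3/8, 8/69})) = Interval.open(8/69, 3/22)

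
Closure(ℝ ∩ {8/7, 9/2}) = {8/7, 9/2}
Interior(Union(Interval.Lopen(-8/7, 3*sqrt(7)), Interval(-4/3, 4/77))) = Interval.open(-4/3, 3*sqrt(7))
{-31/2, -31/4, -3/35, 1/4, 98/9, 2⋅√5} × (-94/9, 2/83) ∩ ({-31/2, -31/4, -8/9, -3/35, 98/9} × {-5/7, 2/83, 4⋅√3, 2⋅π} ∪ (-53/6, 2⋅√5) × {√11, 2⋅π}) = {-31/2, -31/4, -3/35, 98/9} × {-5/7}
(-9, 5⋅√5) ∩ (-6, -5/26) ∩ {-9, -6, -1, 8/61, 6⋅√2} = {-1}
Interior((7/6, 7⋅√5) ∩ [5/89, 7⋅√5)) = (7/6, 7⋅√5)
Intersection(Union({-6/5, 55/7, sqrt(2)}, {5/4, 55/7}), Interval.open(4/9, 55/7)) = {5/4, sqrt(2)}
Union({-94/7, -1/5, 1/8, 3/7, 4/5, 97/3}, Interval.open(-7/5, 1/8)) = Union({-94/7, 3/7, 4/5, 97/3}, Interval.Lopen(-7/5, 1/8))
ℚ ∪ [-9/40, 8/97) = ℚ ∪ [-9/40, 8/97]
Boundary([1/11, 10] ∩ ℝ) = {1/11, 10}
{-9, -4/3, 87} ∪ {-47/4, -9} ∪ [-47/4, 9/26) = [-47/4, 9/26) ∪ {87}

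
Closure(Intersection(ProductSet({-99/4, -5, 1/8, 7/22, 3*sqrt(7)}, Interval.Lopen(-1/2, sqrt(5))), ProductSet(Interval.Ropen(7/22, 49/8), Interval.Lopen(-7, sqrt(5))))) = ProductSet({7/22}, Interval(-1/2, sqrt(5)))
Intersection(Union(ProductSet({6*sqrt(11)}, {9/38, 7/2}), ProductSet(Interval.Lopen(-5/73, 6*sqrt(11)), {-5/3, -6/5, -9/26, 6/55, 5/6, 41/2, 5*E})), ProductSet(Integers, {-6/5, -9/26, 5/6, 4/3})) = ProductSet(Range(0, 20, 1), {-6/5, -9/26, 5/6})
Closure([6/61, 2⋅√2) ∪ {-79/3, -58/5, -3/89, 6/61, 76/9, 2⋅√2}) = {-79/3, -58/5, -3/89, 76/9} ∪ [6/61, 2⋅√2]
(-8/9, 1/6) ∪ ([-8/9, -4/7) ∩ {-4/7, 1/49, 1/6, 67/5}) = (-8/9, 1/6)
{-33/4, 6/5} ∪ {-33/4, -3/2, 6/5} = {-33/4, -3/2, 6/5}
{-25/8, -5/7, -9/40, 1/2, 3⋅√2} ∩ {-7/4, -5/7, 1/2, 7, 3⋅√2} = {-5/7, 1/2, 3⋅√2}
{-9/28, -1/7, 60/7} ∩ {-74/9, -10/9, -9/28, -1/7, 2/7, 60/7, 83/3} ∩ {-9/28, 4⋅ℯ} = {-9/28}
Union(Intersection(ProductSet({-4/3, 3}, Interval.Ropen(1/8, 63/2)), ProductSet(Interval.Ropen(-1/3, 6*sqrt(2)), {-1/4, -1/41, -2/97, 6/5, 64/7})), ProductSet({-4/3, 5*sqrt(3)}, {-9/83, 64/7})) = Union(ProductSet({3}, {6/5, 64/7}), ProductSet({-4/3, 5*sqrt(3)}, {-9/83, 64/7}))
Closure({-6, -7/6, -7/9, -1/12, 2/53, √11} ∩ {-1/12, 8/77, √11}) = {-1/12, √11}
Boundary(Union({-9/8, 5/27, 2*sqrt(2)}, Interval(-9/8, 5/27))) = {-9/8, 5/27, 2*sqrt(2)}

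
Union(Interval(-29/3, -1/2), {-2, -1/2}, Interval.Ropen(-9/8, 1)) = Interval.Ropen(-29/3, 1)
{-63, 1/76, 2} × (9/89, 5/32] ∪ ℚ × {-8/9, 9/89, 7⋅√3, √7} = ({-63, 1/76, 2} × (9/89, 5/32]) ∪ (ℚ × {-8/9, 9/89, 7⋅√3, √7})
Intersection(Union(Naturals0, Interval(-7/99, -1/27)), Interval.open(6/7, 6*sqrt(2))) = Range(1, 9, 1)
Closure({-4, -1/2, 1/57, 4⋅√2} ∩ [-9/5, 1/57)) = {-1/2}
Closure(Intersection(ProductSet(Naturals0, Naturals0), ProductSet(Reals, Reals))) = ProductSet(Naturals0, Naturals0)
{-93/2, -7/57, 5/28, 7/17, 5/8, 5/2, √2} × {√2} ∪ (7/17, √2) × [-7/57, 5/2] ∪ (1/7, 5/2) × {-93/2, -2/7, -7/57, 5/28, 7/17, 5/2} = ((1/7, 5/2) × {-93/2, -2/7, -7/57, 5/28, 7/17, 5/2}) ∪ ((7/17, √2) × [-7/57, 5/2]) ∪ ({-93/2, -7/57, 5/28, 7/17, 5/8, 5/2, √2} × {√2})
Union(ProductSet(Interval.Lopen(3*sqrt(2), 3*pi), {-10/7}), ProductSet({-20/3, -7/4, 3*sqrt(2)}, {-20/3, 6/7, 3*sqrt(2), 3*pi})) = Union(ProductSet({-20/3, -7/4, 3*sqrt(2)}, {-20/3, 6/7, 3*sqrt(2), 3*pi}), ProductSet(Interval.Lopen(3*sqrt(2), 3*pi), {-10/7}))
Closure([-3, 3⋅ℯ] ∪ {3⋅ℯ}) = [-3, 3⋅ℯ]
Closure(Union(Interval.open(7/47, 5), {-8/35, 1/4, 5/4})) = Union({-8/35}, Interval(7/47, 5))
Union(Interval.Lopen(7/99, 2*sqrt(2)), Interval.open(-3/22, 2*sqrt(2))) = Interval.Lopen(-3/22, 2*sqrt(2))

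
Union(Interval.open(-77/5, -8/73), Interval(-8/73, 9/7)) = Interval.Lopen(-77/5, 9/7)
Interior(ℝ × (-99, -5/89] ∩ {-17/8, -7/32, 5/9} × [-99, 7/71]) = ∅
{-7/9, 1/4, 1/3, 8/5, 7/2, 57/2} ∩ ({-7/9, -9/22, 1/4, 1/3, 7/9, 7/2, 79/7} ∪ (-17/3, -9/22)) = {-7/9, 1/4, 1/3, 7/2}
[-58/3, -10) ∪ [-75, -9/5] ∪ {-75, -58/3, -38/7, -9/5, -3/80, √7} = [-75, -9/5] ∪ {-3/80, √7}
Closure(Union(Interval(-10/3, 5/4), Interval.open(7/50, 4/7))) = Interval(-10/3, 5/4)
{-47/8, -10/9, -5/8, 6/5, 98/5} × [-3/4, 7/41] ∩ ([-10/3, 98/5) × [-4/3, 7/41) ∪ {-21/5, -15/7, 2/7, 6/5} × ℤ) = {-10/9, -5/8, 6/5} × [-3/4, 7/41)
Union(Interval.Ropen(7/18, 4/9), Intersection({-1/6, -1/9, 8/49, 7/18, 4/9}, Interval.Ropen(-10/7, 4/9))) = Union({-1/6, -1/9, 8/49}, Interval.Ropen(7/18, 4/9))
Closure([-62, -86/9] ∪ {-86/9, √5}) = [-62, -86/9] ∪ {√5}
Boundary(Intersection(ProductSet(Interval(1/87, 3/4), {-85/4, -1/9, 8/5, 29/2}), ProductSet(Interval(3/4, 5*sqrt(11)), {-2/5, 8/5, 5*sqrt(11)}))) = ProductSet({3/4}, {8/5})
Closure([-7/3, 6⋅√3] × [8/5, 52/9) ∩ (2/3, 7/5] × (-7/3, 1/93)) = ∅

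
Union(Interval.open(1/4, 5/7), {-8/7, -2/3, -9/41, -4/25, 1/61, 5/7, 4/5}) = Union({-8/7, -2/3, -9/41, -4/25, 1/61, 4/5}, Interval.Lopen(1/4, 5/7))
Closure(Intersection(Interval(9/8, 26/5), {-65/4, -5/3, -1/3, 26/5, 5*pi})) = {26/5}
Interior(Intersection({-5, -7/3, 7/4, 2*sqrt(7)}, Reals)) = EmptySet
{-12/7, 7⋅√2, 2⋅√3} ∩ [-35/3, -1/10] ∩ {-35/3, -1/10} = ∅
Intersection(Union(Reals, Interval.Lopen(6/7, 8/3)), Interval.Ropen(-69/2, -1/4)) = Interval.Ropen(-69/2, -1/4)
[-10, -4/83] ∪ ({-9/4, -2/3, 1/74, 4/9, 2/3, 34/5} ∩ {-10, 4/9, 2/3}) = [-10, -4/83] ∪ {4/9, 2/3}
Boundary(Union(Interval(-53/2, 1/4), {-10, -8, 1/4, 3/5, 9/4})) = {-53/2, 1/4, 3/5, 9/4}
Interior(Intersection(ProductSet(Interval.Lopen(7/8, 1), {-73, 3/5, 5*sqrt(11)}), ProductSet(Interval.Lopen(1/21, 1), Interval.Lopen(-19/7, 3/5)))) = EmptySet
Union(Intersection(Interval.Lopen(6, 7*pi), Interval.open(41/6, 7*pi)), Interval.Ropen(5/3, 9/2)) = Union(Interval.Ropen(5/3, 9/2), Interval.open(41/6, 7*pi))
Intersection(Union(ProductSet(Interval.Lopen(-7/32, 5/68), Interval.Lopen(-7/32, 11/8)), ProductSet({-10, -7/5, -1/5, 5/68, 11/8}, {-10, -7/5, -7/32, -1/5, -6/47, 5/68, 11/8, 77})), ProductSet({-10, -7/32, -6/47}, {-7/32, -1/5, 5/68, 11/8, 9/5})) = Union(ProductSet({-10}, {-7/32, -1/5, 5/68, 11/8}), ProductSet({-6/47}, {-1/5, 5/68, 11/8}))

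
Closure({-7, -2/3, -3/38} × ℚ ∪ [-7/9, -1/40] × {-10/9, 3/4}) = ({-7, -2/3, -3/38} × ℝ) ∪ ([-7/9, -1/40] × {-10/9, 3/4})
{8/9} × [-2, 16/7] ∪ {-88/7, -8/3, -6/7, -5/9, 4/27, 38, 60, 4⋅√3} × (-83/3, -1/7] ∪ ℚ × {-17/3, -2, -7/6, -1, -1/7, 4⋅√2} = ({8/9} × [-2, 16/7]) ∪ (ℚ × {-17/3, -2, -7/6, -1, -1/7, 4⋅√2}) ∪ ({-88/7, -8/3, -6/7, -5/9, 4/27, 38, 60, 4⋅√3} × (-83/3, -1/7])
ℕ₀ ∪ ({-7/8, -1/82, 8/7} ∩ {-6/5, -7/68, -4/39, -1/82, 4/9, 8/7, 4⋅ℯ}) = {-1/82, 8/7} ∪ ℕ₀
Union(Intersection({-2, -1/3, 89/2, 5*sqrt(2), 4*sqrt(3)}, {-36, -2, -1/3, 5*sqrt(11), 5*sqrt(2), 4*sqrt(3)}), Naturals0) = Union({-2, -1/3, 5*sqrt(2), 4*sqrt(3)}, Naturals0)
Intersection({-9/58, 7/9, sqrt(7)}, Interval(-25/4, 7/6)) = {-9/58, 7/9}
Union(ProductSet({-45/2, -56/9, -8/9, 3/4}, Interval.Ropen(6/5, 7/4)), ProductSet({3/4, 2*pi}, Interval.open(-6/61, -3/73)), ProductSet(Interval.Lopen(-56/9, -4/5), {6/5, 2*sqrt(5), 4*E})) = Union(ProductSet({3/4, 2*pi}, Interval.open(-6/61, -3/73)), ProductSet({-45/2, -56/9, -8/9, 3/4}, Interval.Ropen(6/5, 7/4)), ProductSet(Interval.Lopen(-56/9, -4/5), {6/5, 2*sqrt(5), 4*E}))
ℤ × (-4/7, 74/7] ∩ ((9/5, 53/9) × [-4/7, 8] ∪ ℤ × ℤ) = (ℤ × {0, 1, …, 10}) ∪ ({2, 3, 4, 5} × (-4/7, 8])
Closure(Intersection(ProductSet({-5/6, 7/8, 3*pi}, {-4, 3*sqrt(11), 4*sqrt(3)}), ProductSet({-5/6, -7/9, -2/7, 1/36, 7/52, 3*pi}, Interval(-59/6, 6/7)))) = ProductSet({-5/6, 3*pi}, {-4})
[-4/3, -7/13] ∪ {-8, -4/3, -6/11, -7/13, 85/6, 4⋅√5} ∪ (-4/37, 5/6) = {-8, 85/6, 4⋅√5} ∪ [-4/3, -7/13] ∪ (-4/37, 5/6)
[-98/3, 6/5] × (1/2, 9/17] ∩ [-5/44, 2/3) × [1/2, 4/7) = [-5/44, 2/3) × (1/2, 9/17]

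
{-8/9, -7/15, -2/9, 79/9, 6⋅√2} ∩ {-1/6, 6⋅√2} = {6⋅√2}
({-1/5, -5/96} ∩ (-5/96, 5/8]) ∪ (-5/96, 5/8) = (-5/96, 5/8)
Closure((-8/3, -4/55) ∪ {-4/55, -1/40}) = [-8/3, -4/55] ∪ {-1/40}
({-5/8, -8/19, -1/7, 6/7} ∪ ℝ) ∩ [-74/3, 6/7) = [-74/3, 6/7)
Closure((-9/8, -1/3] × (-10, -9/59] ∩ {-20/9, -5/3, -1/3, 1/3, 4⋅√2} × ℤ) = {-1/3} × {-9, -8, …, -1}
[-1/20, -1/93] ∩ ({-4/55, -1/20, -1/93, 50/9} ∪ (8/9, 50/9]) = {-1/20, -1/93}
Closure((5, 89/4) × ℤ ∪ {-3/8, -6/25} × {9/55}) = ({-3/8, -6/25} × {9/55}) ∪ ([5, 89/4] × ℤ)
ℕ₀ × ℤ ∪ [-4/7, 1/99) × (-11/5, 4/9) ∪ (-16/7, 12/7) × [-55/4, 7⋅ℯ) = (ℕ₀ × ℤ) ∪ ((-16/7, 12/7) × [-55/4, 7⋅ℯ))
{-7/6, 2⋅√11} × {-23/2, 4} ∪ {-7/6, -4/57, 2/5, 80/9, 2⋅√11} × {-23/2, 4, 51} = {-7/6, -4/57, 2/5, 80/9, 2⋅√11} × {-23/2, 4, 51}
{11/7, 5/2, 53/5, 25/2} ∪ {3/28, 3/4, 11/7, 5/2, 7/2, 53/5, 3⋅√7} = {3/28, 3/4, 11/7, 5/2, 7/2, 53/5, 25/2, 3⋅√7}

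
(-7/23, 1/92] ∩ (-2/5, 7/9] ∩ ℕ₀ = {0}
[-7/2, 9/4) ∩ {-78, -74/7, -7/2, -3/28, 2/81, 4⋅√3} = {-7/2, -3/28, 2/81}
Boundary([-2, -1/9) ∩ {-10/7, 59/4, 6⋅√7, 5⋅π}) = {-10/7}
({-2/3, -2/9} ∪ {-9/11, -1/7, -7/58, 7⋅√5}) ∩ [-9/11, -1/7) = {-9/11, -2/3, -2/9}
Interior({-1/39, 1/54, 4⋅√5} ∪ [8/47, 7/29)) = (8/47, 7/29)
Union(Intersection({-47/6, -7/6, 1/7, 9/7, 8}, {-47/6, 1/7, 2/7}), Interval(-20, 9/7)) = Interval(-20, 9/7)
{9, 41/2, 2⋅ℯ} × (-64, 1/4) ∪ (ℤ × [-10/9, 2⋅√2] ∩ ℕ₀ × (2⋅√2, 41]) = {9, 41/2, 2⋅ℯ} × (-64, 1/4)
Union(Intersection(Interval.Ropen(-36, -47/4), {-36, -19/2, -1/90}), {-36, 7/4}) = {-36, 7/4}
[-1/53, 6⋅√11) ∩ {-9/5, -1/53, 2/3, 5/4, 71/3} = {-1/53, 2/3, 5/4}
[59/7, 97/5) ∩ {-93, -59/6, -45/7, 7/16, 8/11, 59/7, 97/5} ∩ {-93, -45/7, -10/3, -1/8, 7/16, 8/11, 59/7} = {59/7}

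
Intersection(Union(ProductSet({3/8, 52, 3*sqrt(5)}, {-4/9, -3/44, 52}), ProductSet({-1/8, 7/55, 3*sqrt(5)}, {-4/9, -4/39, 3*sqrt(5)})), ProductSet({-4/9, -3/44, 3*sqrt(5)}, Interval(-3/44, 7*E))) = ProductSet({3*sqrt(5)}, {-3/44, 3*sqrt(5)})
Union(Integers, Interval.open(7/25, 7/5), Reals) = Interval(-oo, oo)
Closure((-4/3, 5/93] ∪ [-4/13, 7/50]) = [-4/3, 7/50]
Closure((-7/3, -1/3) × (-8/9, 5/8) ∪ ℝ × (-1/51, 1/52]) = (ℝ × (-1/51, 1/52]) ∪ ([-7/3, -1/3] × {-8/9, 5/8}) ∪ ((-7/3, -1/3) × (-8/9, 5/8)) ∪ ({-7/3, -1/3} × ([-8/9, -1/51] ∪ [1/52, 5/8])) ∪ (((-∞, -7/3] ∪ [-1/3, ∞)) × {-1/51, 1/52})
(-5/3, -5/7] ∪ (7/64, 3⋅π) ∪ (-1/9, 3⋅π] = (-5/3, -5/7] ∪ (-1/9, 3⋅π]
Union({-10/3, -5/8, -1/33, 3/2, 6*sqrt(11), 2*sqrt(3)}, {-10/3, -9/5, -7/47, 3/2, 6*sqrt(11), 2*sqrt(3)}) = {-10/3, -9/5, -5/8, -7/47, -1/33, 3/2, 6*sqrt(11), 2*sqrt(3)}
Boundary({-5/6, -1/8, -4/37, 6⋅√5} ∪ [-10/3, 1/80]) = {-10/3, 1/80, 6⋅√5}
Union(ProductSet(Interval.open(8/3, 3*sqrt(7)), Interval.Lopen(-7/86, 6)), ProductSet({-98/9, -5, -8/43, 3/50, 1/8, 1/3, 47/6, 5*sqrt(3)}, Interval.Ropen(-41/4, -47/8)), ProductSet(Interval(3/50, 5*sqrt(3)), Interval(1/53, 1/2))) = Union(ProductSet({-98/9, -5, -8/43, 3/50, 1/8, 1/3, 47/6, 5*sqrt(3)}, Interval.Ropen(-41/4, -47/8)), ProductSet(Interval(3/50, 5*sqrt(3)), Interval(1/53, 1/2)), ProductSet(Interval.open(8/3, 3*sqrt(7)), Interval.Lopen(-7/86, 6)))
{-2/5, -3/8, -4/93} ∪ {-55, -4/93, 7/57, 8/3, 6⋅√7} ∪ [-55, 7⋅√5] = [-55, 7⋅√5] ∪ {6⋅√7}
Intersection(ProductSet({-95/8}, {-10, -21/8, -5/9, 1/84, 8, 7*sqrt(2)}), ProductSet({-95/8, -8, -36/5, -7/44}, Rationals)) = ProductSet({-95/8}, {-10, -21/8, -5/9, 1/84, 8})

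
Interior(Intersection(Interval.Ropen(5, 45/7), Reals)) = Interval.open(5, 45/7)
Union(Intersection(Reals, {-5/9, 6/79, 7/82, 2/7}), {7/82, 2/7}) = {-5/9, 6/79, 7/82, 2/7}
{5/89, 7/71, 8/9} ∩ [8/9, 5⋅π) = {8/9}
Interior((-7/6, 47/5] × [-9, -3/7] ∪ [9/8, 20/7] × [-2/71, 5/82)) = ((-7/6, 47/5) × (-9, -3/7)) ∪ ((9/8, 20/7) × (-2/71, 5/82))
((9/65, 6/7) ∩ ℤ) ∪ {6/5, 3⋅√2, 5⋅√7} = {6/5, 3⋅√2, 5⋅√7}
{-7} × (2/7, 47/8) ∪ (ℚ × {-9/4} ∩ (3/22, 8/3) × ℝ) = ({-7} × (2/7, 47/8)) ∪ ((ℚ ∩ (3/22, 8/3)) × {-9/4})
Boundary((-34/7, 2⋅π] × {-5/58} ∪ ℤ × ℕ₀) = (ℤ × ℕ₀) ∪ ([-34/7, 2⋅π] × {-5/58})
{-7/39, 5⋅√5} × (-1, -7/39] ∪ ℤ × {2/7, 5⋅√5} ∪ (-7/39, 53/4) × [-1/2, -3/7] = (ℤ × {2/7, 5⋅√5}) ∪ ((-7/39, 53/4) × [-1/2, -3/7]) ∪ ({-7/39, 5⋅√5} × (-1, -7/39])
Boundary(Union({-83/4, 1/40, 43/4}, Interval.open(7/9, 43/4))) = {-83/4, 1/40, 7/9, 43/4}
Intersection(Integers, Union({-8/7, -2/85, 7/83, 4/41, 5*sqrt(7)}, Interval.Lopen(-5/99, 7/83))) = Range(0, 1, 1)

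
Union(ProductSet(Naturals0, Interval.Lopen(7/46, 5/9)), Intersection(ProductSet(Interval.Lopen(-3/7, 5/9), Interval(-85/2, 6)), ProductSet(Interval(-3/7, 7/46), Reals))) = Union(ProductSet(Interval.Lopen(-3/7, 7/46), Interval(-85/2, 6)), ProductSet(Naturals0, Interval.Lopen(7/46, 5/9)))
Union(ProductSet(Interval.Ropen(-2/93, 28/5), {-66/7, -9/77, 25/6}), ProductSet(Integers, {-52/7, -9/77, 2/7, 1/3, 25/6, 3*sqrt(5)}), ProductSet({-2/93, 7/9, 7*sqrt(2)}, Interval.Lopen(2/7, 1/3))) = Union(ProductSet({-2/93, 7/9, 7*sqrt(2)}, Interval.Lopen(2/7, 1/3)), ProductSet(Integers, {-52/7, -9/77, 2/7, 1/3, 25/6, 3*sqrt(5)}), ProductSet(Interval.Ropen(-2/93, 28/5), {-66/7, -9/77, 25/6}))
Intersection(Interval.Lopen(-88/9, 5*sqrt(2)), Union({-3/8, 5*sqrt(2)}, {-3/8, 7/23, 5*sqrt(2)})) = {-3/8, 7/23, 5*sqrt(2)}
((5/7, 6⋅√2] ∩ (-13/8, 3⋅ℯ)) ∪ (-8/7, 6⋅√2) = (-8/7, 6⋅√2)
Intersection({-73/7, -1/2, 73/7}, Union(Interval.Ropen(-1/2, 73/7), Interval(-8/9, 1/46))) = {-1/2}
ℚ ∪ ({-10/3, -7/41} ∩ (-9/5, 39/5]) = ℚ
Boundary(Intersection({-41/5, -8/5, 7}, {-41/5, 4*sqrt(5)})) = {-41/5}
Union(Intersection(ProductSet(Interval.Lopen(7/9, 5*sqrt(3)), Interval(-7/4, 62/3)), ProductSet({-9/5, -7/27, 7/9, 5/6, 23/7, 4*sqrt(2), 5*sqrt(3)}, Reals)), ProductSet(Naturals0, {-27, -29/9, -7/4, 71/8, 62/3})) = Union(ProductSet({5/6, 23/7, 4*sqrt(2), 5*sqrt(3)}, Interval(-7/4, 62/3)), ProductSet(Naturals0, {-27, -29/9, -7/4, 71/8, 62/3}))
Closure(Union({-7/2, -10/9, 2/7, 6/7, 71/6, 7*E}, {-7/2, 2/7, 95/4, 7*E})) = {-7/2, -10/9, 2/7, 6/7, 71/6, 95/4, 7*E}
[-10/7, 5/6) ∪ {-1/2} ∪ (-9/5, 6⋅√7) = (-9/5, 6⋅√7)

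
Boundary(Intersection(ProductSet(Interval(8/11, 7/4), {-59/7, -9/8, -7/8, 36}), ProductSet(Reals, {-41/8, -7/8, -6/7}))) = ProductSet(Interval(8/11, 7/4), {-7/8})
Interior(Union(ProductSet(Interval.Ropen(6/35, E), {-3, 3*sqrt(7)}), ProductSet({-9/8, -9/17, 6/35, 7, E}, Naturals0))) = EmptySet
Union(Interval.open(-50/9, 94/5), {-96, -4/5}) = Union({-96}, Interval.open(-50/9, 94/5))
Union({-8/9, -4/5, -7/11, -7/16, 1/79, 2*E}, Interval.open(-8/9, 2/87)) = Union({2*E}, Interval.Ropen(-8/9, 2/87))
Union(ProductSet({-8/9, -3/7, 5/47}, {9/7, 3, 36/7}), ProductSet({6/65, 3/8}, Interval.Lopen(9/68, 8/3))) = Union(ProductSet({6/65, 3/8}, Interval.Lopen(9/68, 8/3)), ProductSet({-8/9, -3/7, 5/47}, {9/7, 3, 36/7}))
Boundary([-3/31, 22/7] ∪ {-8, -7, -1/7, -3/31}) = {-8, -7, -1/7, -3/31, 22/7}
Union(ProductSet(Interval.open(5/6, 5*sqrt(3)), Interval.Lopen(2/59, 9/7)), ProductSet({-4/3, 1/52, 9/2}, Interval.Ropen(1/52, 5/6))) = Union(ProductSet({-4/3, 1/52, 9/2}, Interval.Ropen(1/52, 5/6)), ProductSet(Interval.open(5/6, 5*sqrt(3)), Interval.Lopen(2/59, 9/7)))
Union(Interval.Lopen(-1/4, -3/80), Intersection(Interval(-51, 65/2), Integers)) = Union(Interval.Lopen(-1/4, -3/80), Range(-51, 33, 1))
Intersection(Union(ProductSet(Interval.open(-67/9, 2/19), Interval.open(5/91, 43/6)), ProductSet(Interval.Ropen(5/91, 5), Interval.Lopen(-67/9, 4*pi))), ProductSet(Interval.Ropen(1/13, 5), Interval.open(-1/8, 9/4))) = ProductSet(Interval.Ropen(1/13, 5), Interval.open(-1/8, 9/4))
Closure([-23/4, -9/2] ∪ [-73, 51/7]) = [-73, 51/7]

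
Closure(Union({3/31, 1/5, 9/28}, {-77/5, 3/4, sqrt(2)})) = {-77/5, 3/31, 1/5, 9/28, 3/4, sqrt(2)}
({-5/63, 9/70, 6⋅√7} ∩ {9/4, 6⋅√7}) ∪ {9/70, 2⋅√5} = {9/70, 2⋅√5, 6⋅√7}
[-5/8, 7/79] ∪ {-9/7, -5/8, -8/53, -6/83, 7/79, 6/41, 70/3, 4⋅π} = {-9/7, 6/41, 70/3, 4⋅π} ∪ [-5/8, 7/79]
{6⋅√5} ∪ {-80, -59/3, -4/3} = {-80, -59/3, -4/3, 6⋅√5}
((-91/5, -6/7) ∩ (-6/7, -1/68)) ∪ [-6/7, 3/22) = [-6/7, 3/22)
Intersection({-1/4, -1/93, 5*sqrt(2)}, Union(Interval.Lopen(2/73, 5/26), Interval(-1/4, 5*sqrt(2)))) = {-1/4, -1/93, 5*sqrt(2)}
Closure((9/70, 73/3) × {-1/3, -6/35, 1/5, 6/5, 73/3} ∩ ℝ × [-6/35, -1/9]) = [9/70, 73/3] × {-6/35}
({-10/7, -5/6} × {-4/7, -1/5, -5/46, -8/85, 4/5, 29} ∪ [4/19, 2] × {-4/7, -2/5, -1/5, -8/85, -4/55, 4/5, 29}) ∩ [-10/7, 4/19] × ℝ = ({4/19} × {-4/7, -2/5, -1/5, -8/85, -4/55, 4/5, 29}) ∪ ({-10/7, -5/6} × {-4/7, -1/5, -5/46, -8/85, 4/5, 29})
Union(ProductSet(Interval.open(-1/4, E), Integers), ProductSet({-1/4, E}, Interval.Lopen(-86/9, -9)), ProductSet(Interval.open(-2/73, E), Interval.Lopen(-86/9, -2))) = Union(ProductSet({-1/4, E}, Interval.Lopen(-86/9, -9)), ProductSet(Interval.open(-1/4, E), Integers), ProductSet(Interval.open(-2/73, E), Interval.Lopen(-86/9, -2)))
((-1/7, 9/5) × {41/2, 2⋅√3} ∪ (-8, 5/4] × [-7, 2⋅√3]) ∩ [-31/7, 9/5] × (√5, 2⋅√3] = ((-1/7, 9/5) × {2⋅√3}) ∪ ([-31/7, 5/4] × (√5, 2⋅√3])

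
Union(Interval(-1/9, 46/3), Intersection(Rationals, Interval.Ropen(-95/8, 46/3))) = Union(Intersection(Interval.Ropen(-95/8, 46/3), Rationals), Interval(-1/9, 46/3))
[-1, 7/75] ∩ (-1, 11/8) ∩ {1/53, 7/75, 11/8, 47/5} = {1/53, 7/75}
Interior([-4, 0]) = (-4, 0)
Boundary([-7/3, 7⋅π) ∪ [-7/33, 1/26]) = {-7/3, 7⋅π}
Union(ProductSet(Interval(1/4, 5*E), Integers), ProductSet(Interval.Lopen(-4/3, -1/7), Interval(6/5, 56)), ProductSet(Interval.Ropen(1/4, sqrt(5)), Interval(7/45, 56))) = Union(ProductSet(Interval.Lopen(-4/3, -1/7), Interval(6/5, 56)), ProductSet(Interval.Ropen(1/4, sqrt(5)), Interval(7/45, 56)), ProductSet(Interval(1/4, 5*E), Integers))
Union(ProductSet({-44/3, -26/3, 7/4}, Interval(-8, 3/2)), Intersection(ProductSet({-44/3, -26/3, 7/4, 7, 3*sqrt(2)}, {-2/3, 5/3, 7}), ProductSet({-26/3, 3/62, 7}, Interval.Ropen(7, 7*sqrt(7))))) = Union(ProductSet({-26/3, 7}, {7}), ProductSet({-44/3, -26/3, 7/4}, Interval(-8, 3/2)))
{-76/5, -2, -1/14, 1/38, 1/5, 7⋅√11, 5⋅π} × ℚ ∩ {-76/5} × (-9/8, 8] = {-76/5} × (ℚ ∩ (-9/8, 8])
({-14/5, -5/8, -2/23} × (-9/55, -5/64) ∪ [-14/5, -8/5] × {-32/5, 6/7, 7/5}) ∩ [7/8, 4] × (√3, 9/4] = ∅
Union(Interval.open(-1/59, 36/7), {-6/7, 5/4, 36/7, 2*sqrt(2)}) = Union({-6/7}, Interval.Lopen(-1/59, 36/7))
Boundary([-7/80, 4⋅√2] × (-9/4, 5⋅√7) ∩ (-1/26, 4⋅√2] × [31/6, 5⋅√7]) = ({-1/26, 4⋅√2} × [31/6, 5⋅√7]) ∪ ([-1/26, 4⋅√2] × {31/6, 5⋅√7})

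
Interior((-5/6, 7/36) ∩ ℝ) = (-5/6, 7/36)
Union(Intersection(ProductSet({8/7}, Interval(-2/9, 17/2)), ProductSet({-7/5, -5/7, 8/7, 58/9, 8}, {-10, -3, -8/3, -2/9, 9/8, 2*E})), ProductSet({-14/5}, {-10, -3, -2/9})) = Union(ProductSet({-14/5}, {-10, -3, -2/9}), ProductSet({8/7}, {-2/9, 9/8, 2*E}))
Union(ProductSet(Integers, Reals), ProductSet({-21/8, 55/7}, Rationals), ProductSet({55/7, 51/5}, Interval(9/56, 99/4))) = Union(ProductSet({-21/8, 55/7}, Rationals), ProductSet({55/7, 51/5}, Interval(9/56, 99/4)), ProductSet(Integers, Reals))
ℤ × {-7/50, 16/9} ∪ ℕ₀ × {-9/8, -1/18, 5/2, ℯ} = (ℤ × {-7/50, 16/9}) ∪ (ℕ₀ × {-9/8, -1/18, 5/2, ℯ})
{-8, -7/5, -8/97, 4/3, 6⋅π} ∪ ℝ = ℝ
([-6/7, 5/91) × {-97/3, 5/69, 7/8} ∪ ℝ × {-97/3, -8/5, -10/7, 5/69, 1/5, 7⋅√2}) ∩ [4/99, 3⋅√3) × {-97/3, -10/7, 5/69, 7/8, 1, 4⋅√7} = ([4/99, 5/91) × {-97/3, 5/69, 7/8}) ∪ ([4/99, 3⋅√3) × {-97/3, -10/7, 5/69})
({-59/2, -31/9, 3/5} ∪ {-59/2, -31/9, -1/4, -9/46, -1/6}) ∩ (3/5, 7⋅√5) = ∅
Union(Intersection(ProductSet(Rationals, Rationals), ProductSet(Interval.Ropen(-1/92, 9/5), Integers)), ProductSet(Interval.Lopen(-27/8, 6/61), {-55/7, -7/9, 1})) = Union(ProductSet(Intersection(Interval.Ropen(-1/92, 9/5), Rationals), Integers), ProductSet(Interval.Lopen(-27/8, 6/61), {-55/7, -7/9, 1}))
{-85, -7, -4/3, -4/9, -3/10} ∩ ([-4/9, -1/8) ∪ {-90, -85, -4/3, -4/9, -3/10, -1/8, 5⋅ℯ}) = {-85, -4/3, -4/9, -3/10}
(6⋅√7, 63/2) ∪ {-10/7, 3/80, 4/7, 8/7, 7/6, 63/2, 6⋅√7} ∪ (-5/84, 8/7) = {-10/7, 7/6} ∪ (-5/84, 8/7] ∪ [6⋅√7, 63/2]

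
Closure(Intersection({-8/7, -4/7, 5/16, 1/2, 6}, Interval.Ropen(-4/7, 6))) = {-4/7, 5/16, 1/2}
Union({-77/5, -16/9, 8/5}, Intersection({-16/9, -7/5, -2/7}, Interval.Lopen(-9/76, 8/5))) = {-77/5, -16/9, 8/5}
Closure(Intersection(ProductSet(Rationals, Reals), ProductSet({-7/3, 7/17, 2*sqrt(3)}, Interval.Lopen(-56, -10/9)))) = ProductSet({-7/3, 7/17}, Interval(-56, -10/9))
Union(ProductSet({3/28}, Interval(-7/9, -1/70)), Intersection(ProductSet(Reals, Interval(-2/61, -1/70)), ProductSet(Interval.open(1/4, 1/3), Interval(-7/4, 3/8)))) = Union(ProductSet({3/28}, Interval(-7/9, -1/70)), ProductSet(Interval.open(1/4, 1/3), Interval(-2/61, -1/70)))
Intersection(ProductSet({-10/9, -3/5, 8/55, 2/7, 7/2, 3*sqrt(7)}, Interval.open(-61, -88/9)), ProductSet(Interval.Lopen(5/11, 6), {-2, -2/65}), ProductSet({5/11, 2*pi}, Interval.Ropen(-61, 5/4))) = EmptySet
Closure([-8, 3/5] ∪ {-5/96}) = [-8, 3/5]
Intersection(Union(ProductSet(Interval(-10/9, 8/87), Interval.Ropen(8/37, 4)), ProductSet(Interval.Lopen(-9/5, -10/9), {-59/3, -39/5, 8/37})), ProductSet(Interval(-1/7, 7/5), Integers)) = ProductSet(Interval(-1/7, 8/87), Range(1, 4, 1))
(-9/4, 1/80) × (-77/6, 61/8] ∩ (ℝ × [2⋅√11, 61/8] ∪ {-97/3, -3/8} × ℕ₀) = ({-3/8} × {0, 1, …, 7}) ∪ ((-9/4, 1/80) × [2⋅√11, 61/8])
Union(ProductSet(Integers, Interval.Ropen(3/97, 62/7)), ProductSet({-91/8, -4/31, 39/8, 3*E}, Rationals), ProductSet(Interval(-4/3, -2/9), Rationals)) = Union(ProductSet(Integers, Interval.Ropen(3/97, 62/7)), ProductSet(Union({-91/8, -4/31, 39/8, 3*E}, Interval(-4/3, -2/9)), Rationals))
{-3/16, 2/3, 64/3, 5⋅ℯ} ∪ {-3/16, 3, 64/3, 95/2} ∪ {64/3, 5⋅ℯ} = {-3/16, 2/3, 3, 64/3, 95/2, 5⋅ℯ}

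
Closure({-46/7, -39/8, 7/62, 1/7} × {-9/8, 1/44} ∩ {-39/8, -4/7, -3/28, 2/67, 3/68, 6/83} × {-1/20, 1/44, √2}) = {-39/8} × {1/44}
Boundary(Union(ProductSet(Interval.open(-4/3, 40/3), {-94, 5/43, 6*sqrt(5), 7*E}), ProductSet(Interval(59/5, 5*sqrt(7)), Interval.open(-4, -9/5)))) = Union(ProductSet({59/5, 5*sqrt(7)}, Interval(-4, -9/5)), ProductSet(Interval(-4/3, 40/3), {-94, 5/43, 6*sqrt(5), 7*E}), ProductSet(Interval(59/5, 5*sqrt(7)), {-4, -9/5}))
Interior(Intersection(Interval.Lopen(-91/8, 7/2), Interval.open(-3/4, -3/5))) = Interval.open(-3/4, -3/5)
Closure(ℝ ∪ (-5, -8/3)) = (-∞, ∞)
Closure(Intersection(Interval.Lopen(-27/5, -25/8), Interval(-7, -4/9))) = Interval(-27/5, -25/8)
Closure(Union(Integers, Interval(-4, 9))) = Union(Integers, Interval(-4, 9))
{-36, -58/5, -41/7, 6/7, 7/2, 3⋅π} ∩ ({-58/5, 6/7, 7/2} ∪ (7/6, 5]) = {-58/5, 6/7, 7/2}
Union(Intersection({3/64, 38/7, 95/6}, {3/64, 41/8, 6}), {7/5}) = {3/64, 7/5}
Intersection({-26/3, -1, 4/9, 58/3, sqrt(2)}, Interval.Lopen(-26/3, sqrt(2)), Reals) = {-1, 4/9, sqrt(2)}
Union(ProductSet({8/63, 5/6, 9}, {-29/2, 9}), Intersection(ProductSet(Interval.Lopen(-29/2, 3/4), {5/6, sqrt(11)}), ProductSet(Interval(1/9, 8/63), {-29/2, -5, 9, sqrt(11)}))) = Union(ProductSet({8/63, 5/6, 9}, {-29/2, 9}), ProductSet(Interval(1/9, 8/63), {sqrt(11)}))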